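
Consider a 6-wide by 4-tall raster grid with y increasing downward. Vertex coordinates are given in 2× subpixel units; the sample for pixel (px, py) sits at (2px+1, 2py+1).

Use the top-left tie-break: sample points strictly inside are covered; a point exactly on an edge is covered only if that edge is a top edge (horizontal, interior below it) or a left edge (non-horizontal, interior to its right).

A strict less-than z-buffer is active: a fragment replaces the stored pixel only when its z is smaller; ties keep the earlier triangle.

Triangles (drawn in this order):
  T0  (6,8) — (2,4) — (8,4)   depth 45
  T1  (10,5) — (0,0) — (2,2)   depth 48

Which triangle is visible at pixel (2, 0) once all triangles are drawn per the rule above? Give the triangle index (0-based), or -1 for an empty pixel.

T0:
  2·area = 24
  edge (6, 8)→(2, 4): d=(-4,-4) top-left  bias=+0
  edge (2, 4)→(8, 4): d=(6,0) top-left  bias=+0
  edge (8, 4)→(6, 8): d=(-2,4) right/bottom  bias=-1
    (0,1)@(1, 3): e=[0,-6,30] → .  [on edge]
    (1,2)@(3, 5): e=[0,6,18] → X  [on edge]
    (2,2)@(5, 5): e=[8,6,10] → X
    (3,2)@(7, 5): e=[16,6,2] → X
    (4,2)@(9, 5): e=[24,6,-6] → .
    (1,3)@(3, 7): e=[-8,18,14] → .
    (2,3)@(5, 7): e=[0,18,6] → X  [on edge]
    (3,3)@(7, 7): e=[8,18,-2] → .
  covered (4 px):
    . . . . . .
    . . . . . .
    . X X X . .
    . . X . . .
T1:
  2·area = 10  (B↔C swapped to make it positive)
  edge (10, 5)→(2, 2): d=(-8,-3) top-left  bias=+0
  edge (2, 2)→(0, 0): d=(-2,-2) top-left  bias=+0
  edge (0, 0)→(10, 5): d=(10,5) right/bottom  bias=-1
    (0,0)@(1, 1): e=[5,0,5] → X  [on edge]
    (1,0)@(3, 1): e=[11,4,-5] → .
    (0,1)@(1, 3): e=[-11,-4,25] → .
    (1,1)@(3, 3): e=[-5,0,15] → .  [on edge]
    (2,1)@(5, 3): e=[1,4,5] → X
    (3,1)@(7, 3): e=[7,8,-5] → .
    (2,2)@(5, 5): e=[-15,0,25] → .  [on edge]
    (3,3)@(7, 7): e=[-25,0,35] → .  [on edge]
  covered (2 px):
    X . . . . .
    . . X . . .
    . . . . . .
    . . . . . .

Z-buffer (winner per pixel, '.' = empty):
  1 . . . . .
  . . 1 . . .
  . 0 0 0 . .
  . . 0 . . .

Final: -1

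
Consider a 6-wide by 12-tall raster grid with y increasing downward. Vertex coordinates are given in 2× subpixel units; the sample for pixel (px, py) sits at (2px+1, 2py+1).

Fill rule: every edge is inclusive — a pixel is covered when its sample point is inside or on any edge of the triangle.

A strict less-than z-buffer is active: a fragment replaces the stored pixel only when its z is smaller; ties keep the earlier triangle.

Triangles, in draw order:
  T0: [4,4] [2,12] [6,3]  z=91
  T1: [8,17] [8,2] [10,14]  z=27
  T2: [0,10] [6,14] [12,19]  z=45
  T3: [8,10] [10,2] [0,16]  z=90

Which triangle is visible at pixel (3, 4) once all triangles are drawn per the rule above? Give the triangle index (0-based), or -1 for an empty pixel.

T0:
  2·area = 14  (B↔C swapped to make it positive)
  edge (4, 4)→(6, 3): d=(2,-1) inclusive
  edge (6, 3)→(2, 12): d=(-4,9) inclusive
  edge (2, 12)→(4, 4): d=(2,-8) inclusive
    (2,2)@(5, 5): e=[3,1,10] → █
    (3,2)@(7, 5): e=[5,-17,26] → ·
    (2,3)@(5, 7): e=[7,-7,14] → ·
    (1,4)@(3, 9): e=[9,3,2] → █
    (2,4)@(5, 9): e=[11,-15,18] → ·
    (1,5)@(3, 11): e=[13,-5,6] → ·
  covered (2 px):
    · · · · · ·
    · · · · · ·
    · · █ · · ·
    · · · · · ·
    · █ · · · ·
    · · · · · ·
    · · · · · ·
    · · · · · ·
    · · · · · ·
    · · · · · ·
    · · · · · ·
    · · · · · ·
T1:
  2·area = 30
  edge (8, 17)→(8, 2): d=(0,-15) inclusive
  edge (8, 2)→(10, 14): d=(2,12) inclusive
  edge (10, 14)→(8, 17): d=(-2,3) inclusive
    (4,4)@(9, 9): e=[15,2,13] → █
    (5,4)@(11, 9): e=[45,-22,7] → ·
    (4,5)@(9, 11): e=[15,6,9] → █
    (5,5)@(11, 11): e=[45,-18,3] → ·
    (4,6)@(9, 13): e=[15,10,5] → █
    (5,6)@(11, 13): e=[45,-14,-1] → ·
    (4,7)@(9, 15): e=[15,14,1] → █
    (5,7)@(11, 15): e=[45,-10,-5] → ·
    (4,8)@(9, 17): e=[15,18,-3] → ·
  covered (4 px):
    · · · · · ·
    · · · · · ·
    · · · · · ·
    · · · · · ·
    · · · · █ ·
    · · · · █ ·
    · · · · █ ·
    · · · · █ ·
    · · · · · ·
    · · · · · ·
    · · · · · ·
    · · · · · ·
T2:
  2·area = 6
  edge (0, 10)→(6, 14): d=(6,4) inclusive
  edge (6, 14)→(12, 19): d=(6,5) inclusive
  edge (12, 19)→(0, 10): d=(-12,-9) inclusive
    (3,7)@(7, 15): e=[2,1,3] → █
    (4,7)@(9, 15): e=[-6,-9,21] → ·
    (3,8)@(7, 17): e=[14,13,-21] → ·
  covered (1 px):
    · · · · · ·
    · · · · · ·
    · · · · · ·
    · · · · · ·
    · · · · · ·
    · · · · · ·
    · · · · · ·
    · · · █ · ·
    · · · · · ·
    · · · · · ·
    · · · · · ·
    · · · · · ·
T3:
  2·area = 52  (B↔C swapped to make it positive)
  edge (8, 10)→(0, 16): d=(-8,6) inclusive
  edge (0, 16)→(10, 2): d=(10,-14) inclusive
  edge (10, 2)→(8, 10): d=(-2,8) inclusive
    (4,2)@(9, 5): e=[34,16,2] → █
    (5,2)@(11, 5): e=[22,44,-14] → ·
    (3,3)@(7, 7): e=[30,8,14] → █
    (4,3)@(9, 7): e=[18,36,-2] → ·
    (2,4)@(5, 9): e=[26,0,26] → █  [on edge]
    (4,4)@(9, 9): e=[2,56,-6] → ·
    (2,5)@(5, 11): e=[10,20,22] → █
    (3,5)@(7, 11): e=[-2,48,6] → ·
    (1,6)@(3, 13): e=[6,12,34] → █
    (2,6)@(5, 13): e=[-6,40,18] → ·
    (0,7)@(1, 15): e=[2,4,46] → █
    (1,7)@(3, 15): e=[-10,32,30] → ·
  covered (7 px):
    · · · · · ·
    · · · · · ·
    · · · · █ ·
    · · · █ · ·
    · · █ █ · ·
    · · █ · · ·
    · █ · · · ·
    █ · · · · ·
    · · · · · ·
    · · · · · ·
    · · · · · ·
    · · · · · ·

Z-buffer (winner per pixel, '.' = empty):
  . . . . . .
  . . . . . .
  . . 0 . 3 .
  . . . 3 . .
  . 0 3 3 1 .
  . . 3 . 1 .
  . 3 . . 1 .
  3 . . 2 1 .
  . . . . . .
  . . . . . .
  . . . . . .
  . . . . . .

Answer: 3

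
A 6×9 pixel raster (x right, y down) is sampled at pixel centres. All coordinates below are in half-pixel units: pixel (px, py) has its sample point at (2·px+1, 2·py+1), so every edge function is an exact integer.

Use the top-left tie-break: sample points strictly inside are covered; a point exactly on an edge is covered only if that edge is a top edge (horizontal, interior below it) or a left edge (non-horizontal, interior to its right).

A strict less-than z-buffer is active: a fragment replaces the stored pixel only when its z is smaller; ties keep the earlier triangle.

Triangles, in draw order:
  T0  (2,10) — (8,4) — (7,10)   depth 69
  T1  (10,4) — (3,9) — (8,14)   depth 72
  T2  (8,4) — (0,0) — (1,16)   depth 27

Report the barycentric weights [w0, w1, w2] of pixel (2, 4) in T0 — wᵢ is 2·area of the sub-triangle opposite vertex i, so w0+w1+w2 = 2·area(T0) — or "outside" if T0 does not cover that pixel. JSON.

T0:
  2·area = 30
  edge (2, 10)→(8, 4): d=(6,-6) top-left  bias=+0
  edge (8, 4)→(7, 10): d=(-1,6) right/bottom  bias=-1
  edge (7, 10)→(2, 10): d=(-5,0) right/bottom  bias=-1
    (5,0)@(11, 1): e=[0,-15,45] → ·  [on edge]
    (4,1)@(9, 3): e=[0,-5,35] → ·  [on edge]
    (3,2)@(7, 5): e=[0,5,25] → █  [on edge]
    (4,2)@(9, 5): e=[12,-7,25] → ·
    (2,3)@(5, 7): e=[0,15,15] → █  [on edge]
    (4,3)@(9, 7): e=[24,-9,15] → ·
    (1,4)@(3, 9): e=[0,25,5] → █  [on edge]
    (4,4)@(9, 9): e=[36,-11,5] → ·
    (0,5)@(1, 11): e=[0,35,-5] → ·  [on edge]
    (1,5)@(3, 11): e=[12,23,-5] → ·
    (2,5)@(5, 11): e=[24,11,-5] → ·
    (3,5)@(7, 11): e=[36,-1,-5] → ·
  covered (6 px):
    · · · · · ·
    · · · · · ·
    · · · █ · ·
    · · █ █ · ·
    · █ █ █ · ·
    · · · · · ·
    · · · · · ·
    · · · · · ·
    · · · · · ·
T1:
  2·area = 60  (B↔C swapped to make it positive)
  edge (10, 4)→(8, 14): d=(-2,10) right/bottom  bias=-1
  edge (8, 14)→(3, 9): d=(-5,-5) top-left  bias=+0
  edge (3, 9)→(10, 4): d=(7,-5) top-left  bias=+0
    (4,2)@(9, 5): e=[8,50,2] → █
    (5,2)@(11, 5): e=[-12,60,12] → ·
    (0,3)@(1, 7): e=[84,0,-24] → ·  [on edge]
    (3,3)@(7, 7): e=[24,30,6] → █
    (5,3)@(11, 7): e=[-16,50,26] → ·
    (1,4)@(3, 9): e=[60,0,0] → █  [on edge]
    (2,4)@(5, 9): e=[40,10,10] → █
    (4,4)@(9, 9): e=[0,30,30] → ·  [on edge]
    (1,5)@(3, 11): e=[56,-10,14] → ·
    (2,5)@(5, 11): e=[36,0,24] → █  [on edge]
    (4,5)@(9, 11): e=[-4,20,44] → ·
    (2,6)@(5, 13): e=[32,-10,38] → ·
    (3,6)@(7, 13): e=[12,0,48] → █  [on edge]
    (4,7)@(9, 15): e=[-12,0,72] → ·  [on edge]
    (5,8)@(11, 17): e=[-36,0,96] → ·  [on edge]
  covered (9 px):
    · · · · · ·
    · · · · · ·
    · · · · █ ·
    · · · █ █ ·
    · █ █ █ · ·
    · · █ █ · ·
    · · · █ · ·
    · · · · · ·
    · · · · · ·
T2:
  2·area = 124  (B↔C swapped to make it positive)
  edge (8, 4)→(1, 16): d=(-7,12) right/bottom  bias=-1
  edge (1, 16)→(0, 0): d=(-1,-16) top-left  bias=+0
  edge (0, 0)→(8, 4): d=(8,4) right/bottom  bias=-1
    (0,0)@(1, 1): e=[105,15,4] → █
    (1,0)@(3, 1): e=[81,47,-4] → ·
    (0,1)@(1, 3): e=[91,13,20] → █
    (1,1)@(3, 3): e=[67,45,12] → █
    (2,1)@(5, 3): e=[43,77,4] → █
    (3,1)@(7, 3): e=[19,109,-4] → ·
    (0,2)@(1, 5): e=[77,11,36] → █
    (3,2)@(7, 5): e=[5,107,12] → █
    (4,2)@(9, 5): e=[-19,139,4] → ·
    (0,3)@(1, 7): e=[63,9,52] → █
    (3,3)@(7, 7): e=[-9,105,28] → ·
    (0,4)@(1, 9): e=[49,7,68] → █
  covered (18 px):
    █ · · · · ·
    █ █ █ · · ·
    █ █ █ █ · ·
    █ █ █ · · ·
    █ █ █ · · ·
    █ █ · · · ·
    █ · · · · ·
    █ · · · · ·
    · · · · · ·

Final: [13,5,12]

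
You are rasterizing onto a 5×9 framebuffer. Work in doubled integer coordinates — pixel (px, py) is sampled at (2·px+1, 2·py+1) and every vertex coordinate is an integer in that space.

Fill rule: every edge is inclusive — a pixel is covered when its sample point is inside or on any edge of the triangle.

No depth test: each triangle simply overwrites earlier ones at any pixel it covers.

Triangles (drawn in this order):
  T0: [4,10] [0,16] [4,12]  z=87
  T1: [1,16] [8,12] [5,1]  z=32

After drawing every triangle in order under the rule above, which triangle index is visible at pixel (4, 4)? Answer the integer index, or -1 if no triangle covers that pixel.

T0:
  2·area = 8  (B↔C swapped to make it positive)
  edge (4, 10)→(4, 12): d=(0,2) inclusive
  edge (4, 12)→(0, 16): d=(-4,4) inclusive
  edge (0, 16)→(4, 10): d=(4,-6) inclusive
    (4,3)@(9, 7): e=[-10,0,18] → .  [on edge]
    (3,4)@(7, 9): e=[-6,0,14] → .  [on edge]
    (2,5)@(5, 11): e=[-2,0,10] → .  [on edge]
    (1,6)@(3, 13): e=[2,0,6] → X  [on edge]
    (2,6)@(5, 13): e=[-2,-8,18] → .
    (0,7)@(1, 15): e=[6,0,2] → X  [on edge]
    (1,7)@(3, 15): e=[2,-8,14] → .
    (0,8)@(1, 17): e=[6,-8,10] → .
  covered (2 px):
    . . . . .
    . . . . .
    . . . . .
    . . . . .
    . . . . .
    . . . . .
    . X . . .
    X . . . .
    . . . . .
T1:
  2·area = 89  (B↔C swapped to make it positive)
  edge (1, 16)→(5, 1): d=(4,-15) inclusive
  edge (5, 1)→(8, 12): d=(3,11) inclusive
  edge (8, 12)→(1, 16): d=(-7,4) inclusive
    (2,0)@(5, 1): e=[0,0,89] → X  [on edge]
    (3,0)@(7, 1): e=[30,-22,81] → .
    (2,1)@(5, 3): e=[8,6,75] → X
    (3,1)@(7, 3): e=[38,-16,67] → .
    (2,2)@(5, 5): e=[16,12,61] → X
    (3,2)@(7, 5): e=[46,-10,53] → .
    (2,3)@(5, 7): e=[24,18,47] → X
    (3,3)@(7, 7): e=[54,-4,39] → .
    (1,4)@(3, 9): e=[2,46,41] → X
    (3,4)@(7, 9): e=[62,2,25] → X
    (4,4)@(9, 9): e=[92,-20,17] → .
    (1,5)@(3, 11): e=[10,52,27] → X
  covered (12 px):
    . . X . .
    . . X . .
    . . X . .
    . . X . .
    . X X X .
    . X X X .
    . X X . .
    . . . . .
    . . . . .

Z-buffer (winner per pixel, '.' = empty):
  . . 1 . .
  . . 1 . .
  . . 1 . .
  . . 1 . .
  . 1 1 1 .
  . 1 1 1 .
  . 1 1 . .
  0 . . . .
  . . . . .

Final: -1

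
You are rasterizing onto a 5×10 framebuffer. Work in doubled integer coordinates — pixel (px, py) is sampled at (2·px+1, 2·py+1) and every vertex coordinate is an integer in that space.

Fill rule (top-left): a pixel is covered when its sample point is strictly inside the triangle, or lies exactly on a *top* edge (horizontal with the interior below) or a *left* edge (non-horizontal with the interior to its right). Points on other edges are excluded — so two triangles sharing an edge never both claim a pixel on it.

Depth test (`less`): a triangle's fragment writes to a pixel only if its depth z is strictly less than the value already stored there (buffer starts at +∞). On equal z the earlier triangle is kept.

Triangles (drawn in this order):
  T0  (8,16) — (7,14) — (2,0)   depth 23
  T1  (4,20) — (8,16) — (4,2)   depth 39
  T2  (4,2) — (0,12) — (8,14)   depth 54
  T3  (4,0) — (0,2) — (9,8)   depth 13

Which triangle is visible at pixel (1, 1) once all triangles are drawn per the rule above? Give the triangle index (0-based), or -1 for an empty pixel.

T0:
  2·area = 4
  edge (8, 16)→(7, 14): d=(-1,-2) top-left  bias=+0
  edge (7, 14)→(2, 0): d=(-5,-14) top-left  bias=+0
  edge (2, 0)→(8, 16): d=(6,16) right/bottom  bias=-1
  covered (0 px):
    · · · · ·
    · · · · ·
    · · · · ·
    · · · · ·
    · · · · ·
    · · · · ·
    · · · · ·
    · · · · ·
    · · · · ·
    · · · · ·
T1:
  2·area = 72  (B↔C swapped to make it positive)
  edge (4, 20)→(4, 2): d=(0,-18) top-left  bias=+0
  edge (4, 2)→(8, 16): d=(4,14) right/bottom  bias=-1
  edge (8, 16)→(4, 20): d=(-4,4) right/bottom  bias=-1
    (2,3)@(5, 7): e=[18,6,48] → █
    (3,3)@(7, 7): e=[54,-22,40] → ·
    (2,4)@(5, 9): e=[18,14,40] → █
    (3,4)@(7, 9): e=[54,-14,32] → ·
    (2,5)@(5, 11): e=[18,22,32] → █
    (3,5)@(7, 11): e=[54,-6,24] → ·
    (2,6)@(5, 13): e=[18,30,24] → █
    (3,6)@(7, 13): e=[54,2,16] → █
    (4,6)@(9, 13): e=[90,-26,8] → ·
    (2,7)@(5, 15): e=[18,38,16] → █
    (4,7)@(9, 15): e=[90,-18,0] → ·  [on edge]
    (2,8)@(5, 17): e=[18,46,8] → █
    (3,8)@(7, 17): e=[54,18,0] → ·  [on edge]
    (2,9)@(5, 19): e=[18,54,0] → ·  [on edge]
  covered (8 px):
    · · · · ·
    · · · · ·
    · · · · ·
    · · █ · ·
    · · █ · ·
    · · █ · ·
    · · █ █ ·
    · · █ █ ·
    · · █ · ·
    · · · · ·
T2:
  2·area = 88  (B↔C swapped to make it positive)
  edge (4, 2)→(8, 14): d=(4,12) right/bottom  bias=-1
  edge (8, 14)→(0, 12): d=(-8,-2) top-left  bias=+0
  edge (0, 12)→(4, 2): d=(4,-10) top-left  bias=+0
    (1,2)@(3, 5): e=[24,62,2] → █
    (2,2)@(5, 5): e=[0,66,22] → ·  [on edge]
    (1,3)@(3, 7): e=[32,46,10] → █
    (2,3)@(5, 7): e=[8,50,30] → █
    (3,3)@(7, 7): e=[-16,54,50] → ·
    (1,4)@(3, 9): e=[40,30,18] → █
    (3,4)@(7, 9): e=[-8,38,58] → ·
    (0,5)@(1, 11): e=[72,10,6] → █
    (3,5)@(7, 11): e=[0,22,66] → ·  [on edge]
    (0,6)@(1, 13): e=[80,-6,14] → ·
    (1,6)@(3, 13): e=[56,-2,34] → ·
    (2,6)@(5, 13): e=[32,2,54] → █
    (4,8)@(9, 17): e=[0,-22,110] → ·  [on edge]
  covered (10 px):
    · · · · ·
    · · · · ·
    · █ · · ·
    · █ █ · ·
    · █ █ · ·
    █ █ █ · ·
    · · █ █ ·
    · · · · ·
    · · · · ·
    · · · · ·
T3:
  2·area = 42  (B↔C swapped to make it positive)
  edge (4, 0)→(9, 8): d=(5,8) right/bottom  bias=-1
  edge (9, 8)→(0, 2): d=(-9,-6) top-left  bias=+0
  edge (0, 2)→(4, 0): d=(4,-2) top-left  bias=+0
    (1,0)@(3, 1): e=[13,27,2] → █
    (2,0)@(5, 1): e=[-3,39,6] → ·
    (1,1)@(3, 3): e=[23,9,10] → █
    (2,1)@(5, 3): e=[7,21,14] → █
    (3,1)@(7, 3): e=[-9,33,18] → ·
    (1,2)@(3, 5): e=[33,-9,18] → ·
    (2,2)@(5, 5): e=[17,3,22] → █
    (3,2)@(7, 5): e=[1,15,26] → █
    (4,2)@(9, 5): e=[-15,27,30] → ·
    (2,3)@(5, 7): e=[27,-15,30] → ·
    (3,3)@(7, 7): e=[11,-3,34] → ·
  covered (5 px):
    · █ · · ·
    · █ █ · ·
    · · █ █ ·
    · · · · ·
    · · · · ·
    · · · · ·
    · · · · ·
    · · · · ·
    · · · · ·
    · · · · ·

Z-buffer (winner per pixel, '.' = empty):
  . 3 . . .
  . 3 3 . .
  . 2 3 3 .
  . 2 1 . .
  . 2 1 . .
  2 2 1 . .
  . . 1 1 .
  . . 1 1 .
  . . 1 . .
  . . . . .

Answer: 3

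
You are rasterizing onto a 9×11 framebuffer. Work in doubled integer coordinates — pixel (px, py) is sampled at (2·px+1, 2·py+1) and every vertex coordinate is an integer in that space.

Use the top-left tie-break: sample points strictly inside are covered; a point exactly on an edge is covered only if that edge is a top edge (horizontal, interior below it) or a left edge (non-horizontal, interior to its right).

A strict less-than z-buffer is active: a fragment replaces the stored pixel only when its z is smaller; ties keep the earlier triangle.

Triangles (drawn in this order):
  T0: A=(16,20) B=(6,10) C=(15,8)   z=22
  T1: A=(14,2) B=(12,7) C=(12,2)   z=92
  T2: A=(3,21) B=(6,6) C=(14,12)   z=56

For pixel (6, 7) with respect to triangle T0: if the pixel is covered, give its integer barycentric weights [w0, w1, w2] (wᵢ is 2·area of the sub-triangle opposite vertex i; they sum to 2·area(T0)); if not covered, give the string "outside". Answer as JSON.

T0:
  2·area = 110
  edge (16, 20)→(6, 10): d=(-10,-10) top-left  bias=+0
  edge (6, 10)→(15, 8): d=(9,-2) top-left  bias=+0
  edge (15, 8)→(16, 20): d=(1,12) right/bottom  bias=-1
    (0,2)@(1, 5): e=[0,-55,165] → ·  [on edge]
    (1,3)@(3, 7): e=[0,-33,143] → ·  [on edge]
    (2,4)@(5, 9): e=[0,-11,121] → ·  [on edge]
    (5,4)@(11, 9): e=[60,1,49] → █
    (6,4)@(13, 9): e=[80,5,25] → █
    (7,4)@(15, 9): e=[100,9,1] → █
    (8,4)@(17, 9): e=[120,13,-23] → ·
    (3,5)@(7, 11): e=[0,11,99] → █  [on edge]
    (4,5)@(9, 11): e=[20,15,75] → █
    (8,5)@(17, 11): e=[100,31,-21] → ·
    (3,6)@(7, 13): e=[-20,29,101] → ·
    (4,6)@(9, 13): e=[0,33,77] → █  [on edge]
    (5,7)@(11, 15): e=[0,55,55] → █  [on edge]
    (6,8)@(13, 17): e=[0,77,33] → █  [on edge]
    (7,9)@(15, 19): e=[0,99,11] → █  [on edge]
    (8,10)@(17, 21): e=[0,121,-11] → ·  [on edge]
  covered (18 px):
    · · · · · · · · ·
    · · · · · · · · ·
    · · · · · · · · ·
    · · · · · · · · ·
    · · · · · █ █ █ ·
    · · · █ █ █ █ █ ·
    · · · · █ █ █ █ ·
    · · · · · █ █ █ ·
    · · · · · · █ █ ·
    · · · · · · · █ ·
    · · · · · · · · ·
T1:
  2·area = 10
  edge (14, 2)→(12, 7): d=(-2,5) right/bottom  bias=-1
  edge (12, 7)→(12, 2): d=(0,-5) top-left  bias=+0
  edge (12, 2)→(14, 2): d=(2,0) top-left  bias=+0
    (6,1)@(13, 3): e=[3,5,2] → █
    (7,1)@(15, 3): e=[-7,15,2] → ·
    (6,2)@(13, 5): e=[-1,5,6] → ·
  covered (1 px):
    · · · · · · · · ·
    · · · · · · █ · ·
    · · · · · · · · ·
    · · · · · · · · ·
    · · · · · · · · ·
    · · · · · · · · ·
    · · · · · · · · ·
    · · · · · · · · ·
    · · · · · · · · ·
    · · · · · · · · ·
    · · · · · · · · ·
T2:
  2·area = 138
  edge (3, 21)→(6, 6): d=(3,-15) top-left  bias=+0
  edge (6, 6)→(14, 12): d=(8,6) right/bottom  bias=-1
  edge (14, 12)→(3, 21): d=(-11,9) right/bottom  bias=-1
    (3,0)@(7, 1): e=[0,-46,184] → ·  [on edge]
    (3,3)@(7, 7): e=[18,2,118] → █
    (4,3)@(9, 7): e=[48,-10,100] → ·
    (3,4)@(7, 9): e=[24,18,96] → █
    (4,4)@(9, 9): e=[54,6,78] → █
    (5,4)@(11, 9): e=[84,-6,60] → ·
    (2,5)@(5, 11): e=[0,46,92] → █  [on edge]
    (5,5)@(11, 11): e=[90,10,38] → █
    (6,5)@(13, 11): e=[120,-2,20] → ·
    (2,6)@(5, 13): e=[6,62,70] → █
    (6,6)@(13, 13): e=[126,14,-2] → ·
    (2,7)@(5, 15): e=[12,78,48] → █
    (1,10)@(3, 21): e=[0,138,0] → ·  [on edge]
  covered (17 px):
    · · · · · · · · ·
    · · · · · · · · ·
    · · · · · · · · ·
    · · · █ · · · · ·
    · · · █ █ · · · ·
    · · █ █ █ █ · · ·
    · · █ █ █ █ · · ·
    · · █ █ █ · · · ·
    · · █ █ · · · · ·
    · · █ · · · · · ·
    · · · · · · · · ·

Final: [59,31,20]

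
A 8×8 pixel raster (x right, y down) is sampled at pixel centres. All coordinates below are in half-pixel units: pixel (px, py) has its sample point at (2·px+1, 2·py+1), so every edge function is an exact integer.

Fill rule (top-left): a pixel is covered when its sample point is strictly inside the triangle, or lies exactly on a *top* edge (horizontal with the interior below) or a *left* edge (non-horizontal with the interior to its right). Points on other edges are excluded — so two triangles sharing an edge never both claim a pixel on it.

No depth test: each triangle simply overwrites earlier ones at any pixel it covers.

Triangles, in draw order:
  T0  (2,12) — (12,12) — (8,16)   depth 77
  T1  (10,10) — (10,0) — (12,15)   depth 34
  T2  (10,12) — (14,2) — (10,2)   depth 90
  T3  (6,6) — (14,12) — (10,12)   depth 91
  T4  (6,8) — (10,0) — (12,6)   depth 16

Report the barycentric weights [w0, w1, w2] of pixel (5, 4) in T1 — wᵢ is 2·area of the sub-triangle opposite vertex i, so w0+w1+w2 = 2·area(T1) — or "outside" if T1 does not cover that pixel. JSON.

T0:
  2·area = 40
  edge (2, 12)→(12, 12): d=(10,0) top-left  bias=+0
  edge (12, 12)→(8, 16): d=(-4,4) right/bottom  bias=-1
  edge (8, 16)→(2, 12): d=(-6,-4) top-left  bias=+0
    (7,4)@(15, 9): e=[-30,0,70] → ·  [on edge]
    (6,5)@(13, 11): e=[-10,0,50] → ·  [on edge]
    (2,6)@(5, 13): e=[10,24,6] → #
    (3,6)@(7, 13): e=[10,16,14] → #
    (4,6)@(9, 13): e=[10,8,22] → #
    (5,6)@(11, 13): e=[10,0,30] → ·  [on edge]
    (2,7)@(5, 15): e=[30,16,-6] → ·
    (3,7)@(7, 15): e=[30,8,2] → #
    (4,7)@(9, 15): e=[30,0,10] → ·  [on edge]
  covered (4 px):
    · · · · · · · ·
    · · · · · · · ·
    · · · · · · · ·
    · · · · · · · ·
    · · · · · · · ·
    · · · · · · · ·
    · · # # # · · ·
    · · · # · · · ·
T1:
  2·area = 20
  edge (10, 10)→(10, 0): d=(0,-10) top-left  bias=+0
  edge (10, 0)→(12, 15): d=(2,15) right/bottom  bias=-1
  edge (12, 15)→(10, 10): d=(-2,-5) top-left  bias=+0
    (5,4)@(11, 9): e=[10,3,7] → #
    (6,4)@(13, 9): e=[30,-27,17] → ·
    (5,5)@(11, 11): e=[10,7,3] → #
    (6,5)@(13, 11): e=[30,-23,13] → ·
    (5,6)@(11, 13): e=[10,11,-1] → ·
  covered (2 px):
    · · · · · · · ·
    · · · · · · · ·
    · · · · · · · ·
    · · · · · · · ·
    · · · · · # · ·
    · · · · · # · ·
    · · · · · · · ·
    · · · · · · · ·
T2:
  2·area = 40  (B↔C swapped to make it positive)
  edge (10, 12)→(10, 2): d=(0,-10) top-left  bias=+0
  edge (10, 2)→(14, 2): d=(4,0) top-left  bias=+0
  edge (14, 2)→(10, 12): d=(-4,10) right/bottom  bias=-1
    (5,1)@(11, 3): e=[10,4,26] → #
    (6,1)@(13, 3): e=[30,4,6] → #
    (7,1)@(15, 3): e=[50,4,-14] → ·
    (5,2)@(11, 5): e=[10,12,18] → #
    (6,2)@(13, 5): e=[30,12,-2] → ·
    (5,3)@(11, 7): e=[10,20,10] → #
    (6,3)@(13, 7): e=[30,20,-10] → ·
    (5,4)@(11, 9): e=[10,28,2] → #
    (6,4)@(13, 9): e=[30,28,-18] → ·
    (5,5)@(11, 11): e=[10,36,-6] → ·
  covered (5 px):
    · · · · · · · ·
    · · · · · # # ·
    · · · · · # · ·
    · · · · · # · ·
    · · · · · # · ·
    · · · · · · · ·
    · · · · · · · ·
    · · · · · · · ·
T3:
  2·area = 24
  edge (6, 6)→(14, 12): d=(8,6) right/bottom  bias=-1
  edge (14, 12)→(10, 12): d=(-4,0) right/bottom  bias=-1
  edge (10, 12)→(6, 6): d=(-4,-6) top-left  bias=+0
    (3,3)@(7, 7): e=[2,20,2] → #
    (4,3)@(9, 7): e=[-10,20,14] → ·
    (3,4)@(7, 9): e=[18,12,-6] → ·
    (4,4)@(9, 9): e=[6,12,6] → #
    (5,4)@(11, 9): e=[-6,12,18] → ·
    (4,5)@(9, 11): e=[22,4,-2] → ·
    (5,5)@(11, 11): e=[10,4,10] → #
    (6,5)@(13, 11): e=[-2,4,22] → ·
    (5,6)@(11, 13): e=[26,-4,2] → ·
  covered (3 px):
    · · · · · · · ·
    · · · · · · · ·
    · · · · · · · ·
    · · · # · · · ·
    · · · · # · · ·
    · · · · · # · ·
    · · · · · · · ·
    · · · · · · · ·
T4:
  2·area = 40
  edge (6, 8)→(10, 0): d=(4,-8) top-left  bias=+0
  edge (10, 0)→(12, 6): d=(2,6) right/bottom  bias=-1
  edge (12, 6)→(6, 8): d=(-6,2) right/bottom  bias=-1
    (4,1)@(9, 3): e=[4,12,24] → #
    (5,1)@(11, 3): e=[20,0,20] → ·  [on edge]
    (4,2)@(9, 5): e=[12,16,12] → #
    (5,2)@(11, 5): e=[28,4,8] → #
    (6,2)@(13, 5): e=[44,-8,4] → ·
    (7,2)@(15, 5): e=[60,-20,0] → ·  [on edge]
    (3,3)@(7, 7): e=[4,32,4] → #
    (4,3)@(9, 7): e=[20,20,0] → ·  [on edge]
    (5,3)@(11, 7): e=[36,8,-4] → ·
    (1,4)@(3, 9): e=[-20,60,0] → ·  [on edge]
    (3,4)@(7, 9): e=[12,36,-8] → ·
    (6,4)@(13, 9): e=[60,0,-20] → ·  [on edge]
    (7,7)@(15, 15): e=[100,0,-60] → ·  [on edge]
  covered (4 px):
    · · · · · · · ·
    · · · · # · · ·
    · · · · # # · ·
    · · · # · · · ·
    · · · · · · · ·
    · · · · · · · ·
    · · · · · · · ·
    · · · · · · · ·

Result: [3,7,10]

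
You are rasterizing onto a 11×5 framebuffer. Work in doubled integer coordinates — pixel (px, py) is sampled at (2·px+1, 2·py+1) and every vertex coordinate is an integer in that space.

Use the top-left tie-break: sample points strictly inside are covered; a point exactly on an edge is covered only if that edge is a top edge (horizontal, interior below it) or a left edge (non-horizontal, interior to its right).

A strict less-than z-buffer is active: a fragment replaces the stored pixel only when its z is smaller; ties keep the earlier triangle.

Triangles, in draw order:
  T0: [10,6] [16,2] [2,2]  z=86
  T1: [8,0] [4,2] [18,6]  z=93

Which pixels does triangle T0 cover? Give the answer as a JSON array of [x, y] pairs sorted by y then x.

T0:
  2·area = 56  (B↔C swapped to make it positive)
  edge (10, 6)→(2, 2): d=(-8,-4) top-left  bias=+0
  edge (2, 2)→(16, 2): d=(14,0) top-left  bias=+0
  edge (16, 2)→(10, 6): d=(-6,4) right/bottom  bias=-1
    (2,1)@(5, 3): e=[4,14,38] → #
    (3,1)@(7, 3): e=[12,14,30] → #
    (4,1)@(9, 3): e=[20,14,22] → #
    (5,1)@(11, 3): e=[28,14,14] → #
    (6,1)@(13, 3): e=[36,14,6] → #
    (7,1)@(15, 3): e=[44,14,-2] → ·
    (2,2)@(5, 5): e=[-12,42,26] → ·
    (3,2)@(7, 5): e=[-4,42,18] → ·
    (4,2)@(9, 5): e=[4,42,10] → #
    (6,2)@(13, 5): e=[20,42,-6] → ·
    (4,3)@(9, 7): e=[-12,70,-2] → ·
    (5,3)@(11, 7): e=[-4,70,-10] → ·
  covered (7 px):
    · · · · · · · · · · ·
    · · # # # # # · · · ·
    · · · · # # · · · · ·
    · · · · · · · · · · ·
    · · · · · · · · · · ·
T1:
  2·area = 44  (B↔C swapped to make it positive)
  edge (8, 0)→(18, 6): d=(10,6) right/bottom  bias=-1
  edge (18, 6)→(4, 2): d=(-14,-4) top-left  bias=+0
  edge (4, 2)→(8, 0): d=(4,-2) top-left  bias=+0
    (3,0)@(7, 1): e=[16,26,2] → #
    (4,0)@(9, 1): e=[4,34,6] → #
    (5,0)@(11, 1): e=[-8,42,10] → ·
    (3,1)@(7, 3): e=[36,-2,10] → ·
    (4,1)@(9, 3): e=[24,6,14] → #
    (5,1)@(11, 3): e=[12,14,18] → #
    (6,1)@(13, 3): e=[0,22,22] → ·  [on edge]
    (4,2)@(9, 5): e=[44,-22,22] → ·
    (5,2)@(11, 5): e=[32,-14,26] → ·
    (7,2)@(15, 5): e=[8,2,34] → #
    (8,2)@(17, 5): e=[-4,10,38] → ·
    (7,3)@(15, 7): e=[28,-26,42] → ·
  covered (5 px):
    · · · # # · · · · · ·
    · · · · # # · · · · ·
    · · · · · · · # · · ·
    · · · · · · · · · · ·
    · · · · · · · · · · ·

Result: [[2,1],[3,1],[4,1],[5,1],[6,1],[4,2],[5,2]]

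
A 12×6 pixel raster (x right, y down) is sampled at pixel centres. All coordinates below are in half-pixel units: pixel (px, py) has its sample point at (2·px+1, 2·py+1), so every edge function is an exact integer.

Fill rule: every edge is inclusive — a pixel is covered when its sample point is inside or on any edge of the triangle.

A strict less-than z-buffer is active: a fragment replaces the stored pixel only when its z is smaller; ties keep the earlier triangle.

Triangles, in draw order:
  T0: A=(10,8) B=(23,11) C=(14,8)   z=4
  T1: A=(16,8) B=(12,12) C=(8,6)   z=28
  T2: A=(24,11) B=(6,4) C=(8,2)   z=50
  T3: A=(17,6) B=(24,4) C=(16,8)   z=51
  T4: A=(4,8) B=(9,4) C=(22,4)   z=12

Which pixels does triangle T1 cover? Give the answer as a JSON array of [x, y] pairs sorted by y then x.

T0:
  2·area = 12  (B↔C swapped to make it positive)
  edge (10, 8)→(14, 8): d=(4,0) inclusive
  edge (14, 8)→(23, 11): d=(9,3) inclusive
  edge (23, 11)→(10, 8): d=(-13,-3) inclusive
    (2,2)@(5, 5): e=[-12,0,24] → .  [on edge]
    (5,3)@(11, 7): e=[-4,0,16] → .  [on edge]
    (7,4)@(15, 9): e=[4,6,2] → X
    (8,4)@(17, 9): e=[4,0,8] → X  [on edge]
    (9,4)@(19, 9): e=[4,-6,14] → .
    (7,5)@(15, 11): e=[12,24,-24] → .
    (8,5)@(17, 11): e=[12,18,-18] → .
    (11,5)@(23, 11): e=[12,0,0] → X  [on edge]
  covered (3 px):
    . . . . . . . . . . . .
    . . . . . . . . . . . .
    . . . . . . . . . . . .
    . . . . . . . . . . . .
    . . . . . . . X X . . .
    . . . . . . . . . . . X
T1:
  2·area = 40
  edge (16, 8)→(12, 12): d=(-4,4) inclusive
  edge (12, 12)→(8, 6): d=(-4,-6) inclusive
  edge (8, 6)→(16, 8): d=(8,2) inclusive
    (11,0)@(23, 1): e=[0,110,-70] → .  [on edge]
    (10,1)@(21, 3): e=[0,90,-50] → .  [on edge]
    (9,2)@(19, 5): e=[0,70,-30] → .  [on edge]
    (4,3)@(9, 7): e=[32,2,6] → X
    (5,3)@(11, 7): e=[24,14,2] → X
    (6,3)@(13, 7): e=[16,26,-2] → .
    (8,3)@(17, 7): e=[0,50,-10] → .  [on edge]
    (4,4)@(9, 9): e=[24,-6,22] → .
    (5,4)@(11, 9): e=[16,6,18] → X
    (6,4)@(13, 9): e=[8,18,14] → X
    (7,4)@(15, 9): e=[0,30,10] → X  [on edge]
    (8,4)@(17, 9): e=[-8,42,6] → .
    (6,5)@(13, 11): e=[0,10,30] → X  [on edge]
  covered (6 px):
    . . . . . . . . . . . .
    . . . . . . . . . . . .
    . . . . . . . . . . . .
    . . . . X X . . . . . .
    . . . . . X X X . . . .
    . . . . . . X . . . . .
T2:
  2·area = 50
  edge (24, 11)→(6, 4): d=(-18,-7) inclusive
  edge (6, 4)→(8, 2): d=(2,-2) inclusive
  edge (8, 2)→(24, 11): d=(16,9) inclusive
    (4,0)@(9, 1): e=[75,0,-25] → .  [on edge]
    (3,1)@(7, 3): e=[25,0,25] → X  [on edge]
    (4,1)@(9, 3): e=[39,4,7] → X
    (5,1)@(11, 3): e=[53,8,-11] → .
    (2,2)@(5, 5): e=[-25,0,75] → .  [on edge]
    (3,2)@(7, 5): e=[-11,4,57] → .
    (4,2)@(9, 5): e=[3,8,39] → X
    (5,2)@(11, 5): e=[17,12,21] → X
    (6,2)@(13, 5): e=[31,16,3] → X
    (7,2)@(15, 5): e=[45,20,-15] → .
    (1,3)@(3, 7): e=[-75,0,125] → .  [on edge]
    (4,3)@(9, 7): e=[-33,12,71] → .
    (0,4)@(1, 9): e=[-125,0,175] → .  [on edge]
  covered (7 px):
    . . . . . . . . . . . .
    . . . X X . . . . . . .
    . . . . X X X . . . . .
    . . . . . . . X . . . .
    . . . . . . . . . X . .
    . . . . . . . . . . . .
T3:
  2·area = 12
  edge (17, 6)→(24, 4): d=(7,-2) inclusive
  edge (24, 4)→(16, 8): d=(-8,4) inclusive
  edge (16, 8)→(17, 6): d=(1,-2) inclusive
    (10,2)@(21, 5): e=[1,4,7] → X
    (11,2)@(23, 5): e=[5,-4,11] → .
    (8,3)@(17, 7): e=[7,4,1] → X
    (9,3)@(19, 7): e=[11,-4,5] → .
    (10,3)@(21, 7): e=[15,-12,9] → .
    (8,4)@(17, 9): e=[21,-12,3] → .
  covered (2 px):
    . . . . . . . . . . . .
    . . . . . . . . . . . .
    . . . . . . . . . . X .
    . . . . . . . . X . . .
    . . . . . . . . . . . .
    . . . . . . . . . . . .
T4:
  2·area = 52
  edge (4, 8)→(9, 4): d=(5,-4) inclusive
  edge (9, 4)→(22, 4): d=(13,0) inclusive
  edge (22, 4)→(4, 8): d=(-18,4) inclusive
    (4,2)@(9, 5): e=[5,13,34] → X
    (5,2)@(11, 5): e=[13,13,26] → X
    (6,2)@(13, 5): e=[21,13,18] → X
    (7,2)@(15, 5): e=[29,13,10] → X
    (8,2)@(17, 5): e=[37,13,2] → X
    (9,2)@(19, 5): e=[45,13,-6] → .
    (3,3)@(7, 7): e=[7,39,6] → X
    (4,3)@(9, 7): e=[15,39,-2] → .
    (5,3)@(11, 7): e=[23,39,-10] → .
    (6,3)@(13, 7): e=[31,39,-18] → .
    (7,3)@(15, 7): e=[39,39,-26] → .
    (8,3)@(17, 7): e=[47,39,-34] → .
  covered (6 px):
    . . . . . . . . . . . .
    . . . . . . . . . . . .
    . . . . X X X X X . . .
    . . . X . . . . . . . .
    . . . . . . . . . . . .
    . . . . . . . . . . . .

Result: [[4,3],[5,3],[5,4],[6,4],[7,4],[6,5]]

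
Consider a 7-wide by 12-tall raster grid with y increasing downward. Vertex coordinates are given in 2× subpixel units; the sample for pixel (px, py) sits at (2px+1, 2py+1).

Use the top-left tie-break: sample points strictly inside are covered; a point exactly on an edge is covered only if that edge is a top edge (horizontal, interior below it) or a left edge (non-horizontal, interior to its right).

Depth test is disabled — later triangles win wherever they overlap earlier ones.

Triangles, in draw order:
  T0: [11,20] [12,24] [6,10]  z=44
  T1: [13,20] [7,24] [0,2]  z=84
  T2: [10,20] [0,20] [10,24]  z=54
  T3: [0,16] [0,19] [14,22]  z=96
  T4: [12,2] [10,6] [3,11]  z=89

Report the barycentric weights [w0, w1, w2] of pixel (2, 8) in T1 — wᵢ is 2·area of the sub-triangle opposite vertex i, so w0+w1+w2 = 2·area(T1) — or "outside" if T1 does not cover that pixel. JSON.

T0:
  2·area = 10
  edge (11, 20)→(12, 24): d=(1,4) right/bottom  bias=-1
  edge (12, 24)→(6, 10): d=(-6,-14) top-left  bias=+0
  edge (6, 10)→(11, 20): d=(5,10) right/bottom  bias=-1
    (1,1)@(3, 3): e=[15,0,-5] → .  [on edge]
    (4,8)@(9, 17): e=[5,0,5] → X  [on edge]
    (5,8)@(11, 17): e=[-3,28,-15] → .
    (4,9)@(9, 19): e=[7,-12,15] → .
    (5,10)@(11, 21): e=[1,4,5] → X
    (6,10)@(13, 21): e=[-7,32,-15] → .
    (5,11)@(11, 23): e=[3,-8,15] → .
  covered (2 px):
    . . . . . . .
    . . . . . . .
    . . . . . . .
    . . . . . . .
    . . . . . . .
    . . . . . . .
    . . . . . . .
    . . . . . . .
    . . . . X . .
    . . . . . . .
    . . . . . X .
    . . . . . . .
T1:
  2·area = 160
  edge (13, 20)→(7, 24): d=(-6,4) right/bottom  bias=-1
  edge (7, 24)→(0, 2): d=(-7,-22) top-left  bias=+0
  edge (0, 2)→(13, 20): d=(13,18) right/bottom  bias=-1
    (0,2)@(1, 5): e=[138,1,21] → X
    (1,2)@(3, 5): e=[130,45,-15] → .
    (0,3)@(1, 7): e=[126,-13,47] → .
    (1,3)@(3, 7): e=[118,31,11] → X
    (2,3)@(5, 7): e=[110,75,-25] → .
    (1,4)@(3, 9): e=[106,17,37] → X
    (2,4)@(5, 9): e=[98,61,1] → X
    (3,4)@(7, 9): e=[90,105,-35] → .
    (1,5)@(3, 11): e=[94,3,63] → X
    (3,5)@(7, 11): e=[78,91,-9] → .
    (1,6)@(3, 13): e=[82,-11,89] → .
    (2,6)@(5, 13): e=[74,33,53] → X
  covered (21 px):
    . . . . . . .
    . . . . . . .
    X . . . . . .
    . X . . . . .
    . X X . . . .
    . X X . . . .
    . . X X . . .
    . . X X X . .
    . . X X X . .
    . . . X X X .
    . . . X X X .
    . . . X . . .
T2:
  2·area = 40  (B↔C swapped to make it positive)
  edge (10, 20)→(10, 24): d=(0,4) right/bottom  bias=-1
  edge (10, 24)→(0, 20): d=(-10,-4) top-left  bias=+0
  edge (0, 20)→(10, 20): d=(10,0) top-left  bias=+0
    (1,10)@(3, 21): e=[28,2,10] → X
    (2,10)@(5, 21): e=[20,10,10] → X
    (3,10)@(7, 21): e=[12,18,10] → X
    (4,10)@(9, 21): e=[4,26,10] → X
    (5,10)@(11, 21): e=[-4,34,10] → .
    (1,11)@(3, 23): e=[28,-18,30] → .
    (2,11)@(5, 23): e=[20,-10,30] → .
    (3,11)@(7, 23): e=[12,-2,30] → .
    (4,11)@(9, 23): e=[4,6,30] → X
    (5,11)@(11, 23): e=[-4,14,30] → .
  covered (5 px):
    . . . . . . .
    . . . . . . .
    . . . . . . .
    . . . . . . .
    . . . . . . .
    . . . . . . .
    . . . . . . .
    . . . . . . .
    . . . . . . .
    . . . . . . .
    . X X X X . .
    . . . . X . .
T3:
  2·area = 42  (B↔C swapped to make it positive)
  edge (0, 16)→(14, 22): d=(14,6) right/bottom  bias=-1
  edge (14, 22)→(0, 19): d=(-14,-3) top-left  bias=+0
  edge (0, 19)→(0, 16): d=(0,-3) top-left  bias=+0
    (0,8)@(1, 17): e=[8,31,3] → X
    (1,8)@(3, 17): e=[-4,37,9] → .
    (0,9)@(1, 19): e=[36,3,3] → X
    (1,9)@(3, 19): e=[24,9,9] → X
    (2,9)@(5, 19): e=[12,15,15] → X
    (3,9)@(7, 19): e=[0,21,21] → .  [on edge]
    (0,10)@(1, 21): e=[64,-25,3] → .
    (1,10)@(3, 21): e=[52,-19,9] → .
    (2,10)@(5, 21): e=[40,-13,15] → .
    (5,10)@(11, 21): e=[4,5,33] → X
    (6,10)@(13, 21): e=[-8,11,39] → .
    (5,11)@(11, 23): e=[32,-23,33] → .
  covered (5 px):
    . . . . . . .
    . . . . . . .
    . . . . . . .
    . . . . . . .
    . . . . . . .
    . . . . . . .
    . . . . . . .
    . . . . . . .
    X . . . . . .
    X X X . . . .
    . . . . . X .
    . . . . . . .
T4:
  2·area = 18
  edge (12, 2)→(10, 6): d=(-2,4) right/bottom  bias=-1
  edge (10, 6)→(3, 11): d=(-7,5) right/bottom  bias=-1
  edge (3, 11)→(12, 2): d=(9,-9) top-left  bias=+0
    (6,0)@(13, 1): e=[-2,20,0] → .  [on edge]
    (5,1)@(11, 3): e=[2,16,0] → X  [on edge]
    (6,1)@(13, 3): e=[-6,6,18] → .
    (4,2)@(9, 5): e=[6,12,0] → X  [on edge]
    (5,2)@(11, 5): e=[-2,2,18] → .
    (3,3)@(7, 7): e=[10,8,0] → X  [on edge]
    (4,3)@(9, 7): e=[2,-2,18] → .
    (2,4)@(5, 9): e=[14,4,0] → X  [on edge]
    (3,4)@(7, 9): e=[6,-6,18] → .
    (1,5)@(3, 11): e=[18,0,0] → .  [on edge]
    (2,5)@(5, 11): e=[10,-10,18] → .
    (0,6)@(1, 13): e=[22,-4,0] → .  [on edge]
  covered (4 px):
    . . . . . . .
    . . . . . X .
    . . . . X . .
    . . . X . . .
    . . X . . . .
    . . . . . . .
    . . . . . . .
    . . . . . . .
    . . . . . . .
    . . . . . . .
    . . . . . . .
    . . . . . . .

Final: [5,105,50]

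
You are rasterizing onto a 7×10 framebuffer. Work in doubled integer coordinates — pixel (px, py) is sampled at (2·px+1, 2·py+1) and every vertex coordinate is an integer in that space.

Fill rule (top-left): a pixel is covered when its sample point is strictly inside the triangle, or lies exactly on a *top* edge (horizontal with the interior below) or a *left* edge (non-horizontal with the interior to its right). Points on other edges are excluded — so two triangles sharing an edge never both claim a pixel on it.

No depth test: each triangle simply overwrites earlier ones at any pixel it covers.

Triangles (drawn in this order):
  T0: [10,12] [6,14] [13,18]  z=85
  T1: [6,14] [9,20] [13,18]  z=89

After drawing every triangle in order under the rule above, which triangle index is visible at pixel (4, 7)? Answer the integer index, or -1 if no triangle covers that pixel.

T0:
  2·area = 30  (B↔C swapped to make it positive)
  edge (10, 12)→(13, 18): d=(3,6) right/bottom  bias=-1
  edge (13, 18)→(6, 14): d=(-7,-4) top-left  bias=+0
  edge (6, 14)→(10, 12): d=(4,-2) top-left  bias=+0
    (4,6)@(9, 13): e=[9,19,2] → █
    (5,6)@(11, 13): e=[-3,27,6] → ·
    (4,7)@(9, 15): e=[15,5,10] → █
    (5,7)@(11, 15): e=[3,13,14] → █
    (6,7)@(13, 15): e=[-9,21,18] → ·
    (4,8)@(9, 17): e=[21,-9,18] → ·
    (5,8)@(11, 17): e=[9,-1,22] → ·
  covered (3 px):
    · · · · · · ·
    · · · · · · ·
    · · · · · · ·
    · · · · · · ·
    · · · · · · ·
    · · · · · · ·
    · · · · █ · ·
    · · · · █ █ ·
    · · · · · · ·
    · · · · · · ·
T1:
  2·area = 30  (B↔C swapped to make it positive)
  edge (6, 14)→(13, 18): d=(7,4) right/bottom  bias=-1
  edge (13, 18)→(9, 20): d=(-4,2) right/bottom  bias=-1
  edge (9, 20)→(6, 14): d=(-3,-6) top-left  bias=+0
    (3,7)@(7, 15): e=[3,24,3] → █
    (4,7)@(9, 15): e=[-5,20,15] → ·
    (3,8)@(7, 17): e=[17,16,-3] → ·
    (4,8)@(9, 17): e=[9,12,9] → █
    (5,8)@(11, 17): e=[1,8,21] → █
    (6,8)@(13, 17): e=[-7,4,33] → ·
    (4,9)@(9, 19): e=[23,4,3] → █
    (5,9)@(11, 19): e=[15,0,15] → ·  [on edge]
  covered (4 px):
    · · · · · · ·
    · · · · · · ·
    · · · · · · ·
    · · · · · · ·
    · · · · · · ·
    · · · · · · ·
    · · · · · · ·
    · · · █ · · ·
    · · · · █ █ ·
    · · · · █ · ·

Z-buffer (winner per pixel, '.' = empty):
  . . . . . . .
  . . . . . . .
  . . . . . . .
  . . . . . . .
  . . . . . . .
  . . . . . . .
  . . . . 0 . .
  . . . 1 0 0 .
  . . . . 1 1 .
  . . . . 1 . .

Final: 0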